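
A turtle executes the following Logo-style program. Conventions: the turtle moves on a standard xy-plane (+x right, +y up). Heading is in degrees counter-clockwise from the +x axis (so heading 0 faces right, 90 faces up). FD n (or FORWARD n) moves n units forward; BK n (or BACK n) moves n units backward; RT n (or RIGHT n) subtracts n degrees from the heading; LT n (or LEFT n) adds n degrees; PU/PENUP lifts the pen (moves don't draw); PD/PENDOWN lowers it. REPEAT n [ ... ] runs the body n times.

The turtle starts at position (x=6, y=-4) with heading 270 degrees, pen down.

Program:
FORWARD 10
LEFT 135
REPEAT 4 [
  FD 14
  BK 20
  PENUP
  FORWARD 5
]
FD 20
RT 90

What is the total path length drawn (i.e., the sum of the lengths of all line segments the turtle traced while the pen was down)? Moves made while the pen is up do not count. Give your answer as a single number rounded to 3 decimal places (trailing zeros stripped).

Answer: 44

Derivation:
Executing turtle program step by step:
Start: pos=(6,-4), heading=270, pen down
FD 10: (6,-4) -> (6,-14) [heading=270, draw]
LT 135: heading 270 -> 45
REPEAT 4 [
  -- iteration 1/4 --
  FD 14: (6,-14) -> (15.899,-4.101) [heading=45, draw]
  BK 20: (15.899,-4.101) -> (1.757,-18.243) [heading=45, draw]
  PU: pen up
  FD 5: (1.757,-18.243) -> (5.293,-14.707) [heading=45, move]
  -- iteration 2/4 --
  FD 14: (5.293,-14.707) -> (15.192,-4.808) [heading=45, move]
  BK 20: (15.192,-4.808) -> (1.05,-18.95) [heading=45, move]
  PU: pen up
  FD 5: (1.05,-18.95) -> (4.586,-15.414) [heading=45, move]
  -- iteration 3/4 --
  FD 14: (4.586,-15.414) -> (14.485,-5.515) [heading=45, move]
  BK 20: (14.485,-5.515) -> (0.343,-19.657) [heading=45, move]
  PU: pen up
  FD 5: (0.343,-19.657) -> (3.879,-16.121) [heading=45, move]
  -- iteration 4/4 --
  FD 14: (3.879,-16.121) -> (13.778,-6.222) [heading=45, move]
  BK 20: (13.778,-6.222) -> (-0.364,-20.364) [heading=45, move]
  PU: pen up
  FD 5: (-0.364,-20.364) -> (3.172,-16.828) [heading=45, move]
]
FD 20: (3.172,-16.828) -> (17.314,-2.686) [heading=45, move]
RT 90: heading 45 -> 315
Final: pos=(17.314,-2.686), heading=315, 3 segment(s) drawn

Segment lengths:
  seg 1: (6,-4) -> (6,-14), length = 10
  seg 2: (6,-14) -> (15.899,-4.101), length = 14
  seg 3: (15.899,-4.101) -> (1.757,-18.243), length = 20
Total = 44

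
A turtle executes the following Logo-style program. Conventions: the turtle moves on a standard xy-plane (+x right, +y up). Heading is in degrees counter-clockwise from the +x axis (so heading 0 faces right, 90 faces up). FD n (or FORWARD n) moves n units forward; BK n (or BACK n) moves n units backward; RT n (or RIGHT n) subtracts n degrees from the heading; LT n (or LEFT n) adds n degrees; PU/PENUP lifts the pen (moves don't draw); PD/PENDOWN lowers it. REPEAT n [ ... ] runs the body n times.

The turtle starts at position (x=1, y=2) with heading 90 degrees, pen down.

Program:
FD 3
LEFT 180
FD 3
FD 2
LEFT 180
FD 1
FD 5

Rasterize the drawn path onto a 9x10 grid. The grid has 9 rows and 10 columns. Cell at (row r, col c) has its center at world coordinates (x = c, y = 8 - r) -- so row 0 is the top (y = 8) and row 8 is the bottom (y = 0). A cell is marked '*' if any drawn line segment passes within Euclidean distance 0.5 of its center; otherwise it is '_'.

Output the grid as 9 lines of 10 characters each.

Segment 0: (1,2) -> (1,5)
Segment 1: (1,5) -> (1,2)
Segment 2: (1,2) -> (1,0)
Segment 3: (1,0) -> (1,1)
Segment 4: (1,1) -> (1,6)

Answer: __________
__________
_*________
_*________
_*________
_*________
_*________
_*________
_*________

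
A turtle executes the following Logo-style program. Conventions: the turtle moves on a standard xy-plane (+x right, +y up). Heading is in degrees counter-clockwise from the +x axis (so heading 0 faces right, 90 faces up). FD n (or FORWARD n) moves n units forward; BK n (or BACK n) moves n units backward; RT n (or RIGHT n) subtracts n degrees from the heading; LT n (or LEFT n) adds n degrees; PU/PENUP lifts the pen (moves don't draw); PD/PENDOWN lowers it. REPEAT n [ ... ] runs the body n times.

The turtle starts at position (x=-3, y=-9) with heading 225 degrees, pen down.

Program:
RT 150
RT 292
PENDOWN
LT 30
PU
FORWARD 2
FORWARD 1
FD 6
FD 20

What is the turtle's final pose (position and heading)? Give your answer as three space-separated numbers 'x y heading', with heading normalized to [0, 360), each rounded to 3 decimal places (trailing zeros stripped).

Answer: -31.784 -5.466 173

Derivation:
Executing turtle program step by step:
Start: pos=(-3,-9), heading=225, pen down
RT 150: heading 225 -> 75
RT 292: heading 75 -> 143
PD: pen down
LT 30: heading 143 -> 173
PU: pen up
FD 2: (-3,-9) -> (-4.985,-8.756) [heading=173, move]
FD 1: (-4.985,-8.756) -> (-5.978,-8.634) [heading=173, move]
FD 6: (-5.978,-8.634) -> (-11.933,-7.903) [heading=173, move]
FD 20: (-11.933,-7.903) -> (-31.784,-5.466) [heading=173, move]
Final: pos=(-31.784,-5.466), heading=173, 0 segment(s) drawn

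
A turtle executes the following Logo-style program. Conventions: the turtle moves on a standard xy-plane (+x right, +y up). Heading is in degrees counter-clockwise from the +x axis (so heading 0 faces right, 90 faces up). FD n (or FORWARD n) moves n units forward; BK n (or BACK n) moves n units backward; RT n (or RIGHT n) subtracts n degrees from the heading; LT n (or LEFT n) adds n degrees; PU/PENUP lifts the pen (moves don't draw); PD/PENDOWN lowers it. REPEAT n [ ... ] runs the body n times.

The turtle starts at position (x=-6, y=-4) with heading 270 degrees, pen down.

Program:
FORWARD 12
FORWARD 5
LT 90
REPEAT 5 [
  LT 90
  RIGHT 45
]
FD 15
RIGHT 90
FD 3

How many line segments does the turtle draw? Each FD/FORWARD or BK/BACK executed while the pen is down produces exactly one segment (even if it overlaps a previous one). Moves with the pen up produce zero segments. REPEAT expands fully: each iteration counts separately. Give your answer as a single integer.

Executing turtle program step by step:
Start: pos=(-6,-4), heading=270, pen down
FD 12: (-6,-4) -> (-6,-16) [heading=270, draw]
FD 5: (-6,-16) -> (-6,-21) [heading=270, draw]
LT 90: heading 270 -> 0
REPEAT 5 [
  -- iteration 1/5 --
  LT 90: heading 0 -> 90
  RT 45: heading 90 -> 45
  -- iteration 2/5 --
  LT 90: heading 45 -> 135
  RT 45: heading 135 -> 90
  -- iteration 3/5 --
  LT 90: heading 90 -> 180
  RT 45: heading 180 -> 135
  -- iteration 4/5 --
  LT 90: heading 135 -> 225
  RT 45: heading 225 -> 180
  -- iteration 5/5 --
  LT 90: heading 180 -> 270
  RT 45: heading 270 -> 225
]
FD 15: (-6,-21) -> (-16.607,-31.607) [heading=225, draw]
RT 90: heading 225 -> 135
FD 3: (-16.607,-31.607) -> (-18.728,-29.485) [heading=135, draw]
Final: pos=(-18.728,-29.485), heading=135, 4 segment(s) drawn
Segments drawn: 4

Answer: 4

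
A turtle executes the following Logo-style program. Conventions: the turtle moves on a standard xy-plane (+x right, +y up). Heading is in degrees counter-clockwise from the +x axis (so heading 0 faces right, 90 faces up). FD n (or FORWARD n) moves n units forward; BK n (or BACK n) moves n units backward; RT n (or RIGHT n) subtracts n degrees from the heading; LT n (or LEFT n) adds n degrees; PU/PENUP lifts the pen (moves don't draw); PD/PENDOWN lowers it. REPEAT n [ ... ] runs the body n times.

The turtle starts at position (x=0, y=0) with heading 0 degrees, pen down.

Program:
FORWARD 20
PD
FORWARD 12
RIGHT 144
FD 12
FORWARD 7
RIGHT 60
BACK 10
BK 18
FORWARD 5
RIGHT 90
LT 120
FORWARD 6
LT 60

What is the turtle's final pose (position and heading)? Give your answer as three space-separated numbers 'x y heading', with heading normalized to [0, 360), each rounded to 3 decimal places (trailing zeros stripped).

Answer: 31.673 -21.15 246

Derivation:
Executing turtle program step by step:
Start: pos=(0,0), heading=0, pen down
FD 20: (0,0) -> (20,0) [heading=0, draw]
PD: pen down
FD 12: (20,0) -> (32,0) [heading=0, draw]
RT 144: heading 0 -> 216
FD 12: (32,0) -> (22.292,-7.053) [heading=216, draw]
FD 7: (22.292,-7.053) -> (16.629,-11.168) [heading=216, draw]
RT 60: heading 216 -> 156
BK 10: (16.629,-11.168) -> (25.764,-15.235) [heading=156, draw]
BK 18: (25.764,-15.235) -> (42.208,-22.557) [heading=156, draw]
FD 5: (42.208,-22.557) -> (37.64,-20.523) [heading=156, draw]
RT 90: heading 156 -> 66
LT 120: heading 66 -> 186
FD 6: (37.64,-20.523) -> (31.673,-21.15) [heading=186, draw]
LT 60: heading 186 -> 246
Final: pos=(31.673,-21.15), heading=246, 8 segment(s) drawn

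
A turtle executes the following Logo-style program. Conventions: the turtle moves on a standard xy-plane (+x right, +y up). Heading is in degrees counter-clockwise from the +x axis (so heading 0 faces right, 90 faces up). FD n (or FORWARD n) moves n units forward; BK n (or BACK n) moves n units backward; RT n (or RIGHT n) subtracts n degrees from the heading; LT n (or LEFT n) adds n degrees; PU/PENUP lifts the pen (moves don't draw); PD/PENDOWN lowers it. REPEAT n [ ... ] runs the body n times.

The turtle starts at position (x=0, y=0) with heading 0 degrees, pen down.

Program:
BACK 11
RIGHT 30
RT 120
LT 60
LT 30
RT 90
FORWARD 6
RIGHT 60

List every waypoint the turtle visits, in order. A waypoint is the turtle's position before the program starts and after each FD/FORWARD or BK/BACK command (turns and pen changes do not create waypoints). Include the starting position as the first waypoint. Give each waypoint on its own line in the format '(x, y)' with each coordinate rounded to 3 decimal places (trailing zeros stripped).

Executing turtle program step by step:
Start: pos=(0,0), heading=0, pen down
BK 11: (0,0) -> (-11,0) [heading=0, draw]
RT 30: heading 0 -> 330
RT 120: heading 330 -> 210
LT 60: heading 210 -> 270
LT 30: heading 270 -> 300
RT 90: heading 300 -> 210
FD 6: (-11,0) -> (-16.196,-3) [heading=210, draw]
RT 60: heading 210 -> 150
Final: pos=(-16.196,-3), heading=150, 2 segment(s) drawn
Waypoints (3 total):
(0, 0)
(-11, 0)
(-16.196, -3)

Answer: (0, 0)
(-11, 0)
(-16.196, -3)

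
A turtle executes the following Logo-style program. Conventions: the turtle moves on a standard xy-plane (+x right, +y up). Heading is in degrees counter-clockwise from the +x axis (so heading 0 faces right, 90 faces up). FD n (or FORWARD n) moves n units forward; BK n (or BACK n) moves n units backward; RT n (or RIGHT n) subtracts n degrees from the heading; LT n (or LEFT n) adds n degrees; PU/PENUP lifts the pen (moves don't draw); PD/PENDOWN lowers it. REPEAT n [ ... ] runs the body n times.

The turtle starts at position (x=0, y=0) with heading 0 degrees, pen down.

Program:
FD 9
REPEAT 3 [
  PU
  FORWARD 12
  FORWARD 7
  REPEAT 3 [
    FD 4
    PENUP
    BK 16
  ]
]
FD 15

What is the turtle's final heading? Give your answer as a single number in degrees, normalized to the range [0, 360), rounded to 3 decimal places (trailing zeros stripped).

Answer: 0

Derivation:
Executing turtle program step by step:
Start: pos=(0,0), heading=0, pen down
FD 9: (0,0) -> (9,0) [heading=0, draw]
REPEAT 3 [
  -- iteration 1/3 --
  PU: pen up
  FD 12: (9,0) -> (21,0) [heading=0, move]
  FD 7: (21,0) -> (28,0) [heading=0, move]
  REPEAT 3 [
    -- iteration 1/3 --
    FD 4: (28,0) -> (32,0) [heading=0, move]
    PU: pen up
    BK 16: (32,0) -> (16,0) [heading=0, move]
    -- iteration 2/3 --
    FD 4: (16,0) -> (20,0) [heading=0, move]
    PU: pen up
    BK 16: (20,0) -> (4,0) [heading=0, move]
    -- iteration 3/3 --
    FD 4: (4,0) -> (8,0) [heading=0, move]
    PU: pen up
    BK 16: (8,0) -> (-8,0) [heading=0, move]
  ]
  -- iteration 2/3 --
  PU: pen up
  FD 12: (-8,0) -> (4,0) [heading=0, move]
  FD 7: (4,0) -> (11,0) [heading=0, move]
  REPEAT 3 [
    -- iteration 1/3 --
    FD 4: (11,0) -> (15,0) [heading=0, move]
    PU: pen up
    BK 16: (15,0) -> (-1,0) [heading=0, move]
    -- iteration 2/3 --
    FD 4: (-1,0) -> (3,0) [heading=0, move]
    PU: pen up
    BK 16: (3,0) -> (-13,0) [heading=0, move]
    -- iteration 3/3 --
    FD 4: (-13,0) -> (-9,0) [heading=0, move]
    PU: pen up
    BK 16: (-9,0) -> (-25,0) [heading=0, move]
  ]
  -- iteration 3/3 --
  PU: pen up
  FD 12: (-25,0) -> (-13,0) [heading=0, move]
  FD 7: (-13,0) -> (-6,0) [heading=0, move]
  REPEAT 3 [
    -- iteration 1/3 --
    FD 4: (-6,0) -> (-2,0) [heading=0, move]
    PU: pen up
    BK 16: (-2,0) -> (-18,0) [heading=0, move]
    -- iteration 2/3 --
    FD 4: (-18,0) -> (-14,0) [heading=0, move]
    PU: pen up
    BK 16: (-14,0) -> (-30,0) [heading=0, move]
    -- iteration 3/3 --
    FD 4: (-30,0) -> (-26,0) [heading=0, move]
    PU: pen up
    BK 16: (-26,0) -> (-42,0) [heading=0, move]
  ]
]
FD 15: (-42,0) -> (-27,0) [heading=0, move]
Final: pos=(-27,0), heading=0, 1 segment(s) drawn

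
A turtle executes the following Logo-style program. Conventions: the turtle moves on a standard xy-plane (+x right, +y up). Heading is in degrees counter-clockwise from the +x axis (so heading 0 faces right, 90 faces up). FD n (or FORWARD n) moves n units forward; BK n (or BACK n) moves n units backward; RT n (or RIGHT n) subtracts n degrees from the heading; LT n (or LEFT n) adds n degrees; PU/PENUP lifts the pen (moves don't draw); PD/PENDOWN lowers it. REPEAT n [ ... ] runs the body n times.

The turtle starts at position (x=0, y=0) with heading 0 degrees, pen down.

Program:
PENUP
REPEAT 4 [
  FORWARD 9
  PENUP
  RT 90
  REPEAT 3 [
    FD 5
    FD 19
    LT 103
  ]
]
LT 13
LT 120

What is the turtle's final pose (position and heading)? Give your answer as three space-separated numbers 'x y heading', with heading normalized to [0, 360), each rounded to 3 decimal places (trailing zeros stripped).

Executing turtle program step by step:
Start: pos=(0,0), heading=0, pen down
PU: pen up
REPEAT 4 [
  -- iteration 1/4 --
  FD 9: (0,0) -> (9,0) [heading=0, move]
  PU: pen up
  RT 90: heading 0 -> 270
  REPEAT 3 [
    -- iteration 1/3 --
    FD 5: (9,0) -> (9,-5) [heading=270, move]
    FD 19: (9,-5) -> (9,-24) [heading=270, move]
    LT 103: heading 270 -> 13
    -- iteration 2/3 --
    FD 5: (9,-24) -> (13.872,-22.875) [heading=13, move]
    FD 19: (13.872,-22.875) -> (32.385,-18.601) [heading=13, move]
    LT 103: heading 13 -> 116
    -- iteration 3/3 --
    FD 5: (32.385,-18.601) -> (30.193,-14.107) [heading=116, move]
    FD 19: (30.193,-14.107) -> (21.864,2.97) [heading=116, move]
    LT 103: heading 116 -> 219
  ]
  -- iteration 2/4 --
  FD 9: (21.864,2.97) -> (14.87,-2.694) [heading=219, move]
  PU: pen up
  RT 90: heading 219 -> 129
  REPEAT 3 [
    -- iteration 1/3 --
    FD 5: (14.87,-2.694) -> (11.723,1.192) [heading=129, move]
    FD 19: (11.723,1.192) -> (-0.234,15.958) [heading=129, move]
    LT 103: heading 129 -> 232
    -- iteration 2/3 --
    FD 5: (-0.234,15.958) -> (-3.312,12.017) [heading=232, move]
    FD 19: (-3.312,12.017) -> (-15.01,-2.955) [heading=232, move]
    LT 103: heading 232 -> 335
    -- iteration 3/3 --
    FD 5: (-15.01,-2.955) -> (-10.478,-5.068) [heading=335, move]
    FD 19: (-10.478,-5.068) -> (6.741,-13.098) [heading=335, move]
    LT 103: heading 335 -> 78
  ]
  -- iteration 3/4 --
  FD 9: (6.741,-13.098) -> (8.613,-4.294) [heading=78, move]
  PU: pen up
  RT 90: heading 78 -> 348
  REPEAT 3 [
    -- iteration 1/3 --
    FD 5: (8.613,-4.294) -> (13.503,-5.334) [heading=348, move]
    FD 19: (13.503,-5.334) -> (32.088,-9.284) [heading=348, move]
    LT 103: heading 348 -> 91
    -- iteration 2/3 --
    FD 5: (32.088,-9.284) -> (32.001,-4.285) [heading=91, move]
    FD 19: (32.001,-4.285) -> (31.669,14.712) [heading=91, move]
    LT 103: heading 91 -> 194
    -- iteration 3/3 --
    FD 5: (31.669,14.712) -> (26.818,13.503) [heading=194, move]
    FD 19: (26.818,13.503) -> (8.382,8.906) [heading=194, move]
    LT 103: heading 194 -> 297
  ]
  -- iteration 4/4 --
  FD 9: (8.382,8.906) -> (12.468,0.887) [heading=297, move]
  PU: pen up
  RT 90: heading 297 -> 207
  REPEAT 3 [
    -- iteration 1/3 --
    FD 5: (12.468,0.887) -> (8.013,-1.383) [heading=207, move]
    FD 19: (8.013,-1.383) -> (-8.916,-10.009) [heading=207, move]
    LT 103: heading 207 -> 310
    -- iteration 2/3 --
    FD 5: (-8.916,-10.009) -> (-5.702,-13.839) [heading=310, move]
    FD 19: (-5.702,-13.839) -> (6.511,-28.394) [heading=310, move]
    LT 103: heading 310 -> 53
    -- iteration 3/3 --
    FD 5: (6.511,-28.394) -> (9.52,-24.401) [heading=53, move]
    FD 19: (9.52,-24.401) -> (20.954,-9.227) [heading=53, move]
    LT 103: heading 53 -> 156
  ]
]
LT 13: heading 156 -> 169
LT 120: heading 169 -> 289
Final: pos=(20.954,-9.227), heading=289, 0 segment(s) drawn

Answer: 20.954 -9.227 289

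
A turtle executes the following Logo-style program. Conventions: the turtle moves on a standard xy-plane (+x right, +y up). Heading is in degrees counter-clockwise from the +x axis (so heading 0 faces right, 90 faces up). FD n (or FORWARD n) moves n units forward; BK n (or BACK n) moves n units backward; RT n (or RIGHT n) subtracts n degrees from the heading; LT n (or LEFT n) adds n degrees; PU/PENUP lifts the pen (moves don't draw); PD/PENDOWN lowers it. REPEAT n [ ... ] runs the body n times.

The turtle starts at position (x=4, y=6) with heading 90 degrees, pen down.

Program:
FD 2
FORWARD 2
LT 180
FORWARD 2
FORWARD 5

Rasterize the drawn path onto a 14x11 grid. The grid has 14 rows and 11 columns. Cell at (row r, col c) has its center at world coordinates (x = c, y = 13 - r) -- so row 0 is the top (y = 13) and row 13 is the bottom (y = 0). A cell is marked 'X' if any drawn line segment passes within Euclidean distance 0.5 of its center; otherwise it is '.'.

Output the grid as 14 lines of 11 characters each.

Segment 0: (4,6) -> (4,8)
Segment 1: (4,8) -> (4,10)
Segment 2: (4,10) -> (4,8)
Segment 3: (4,8) -> (4,3)

Answer: ...........
...........
...........
....X......
....X......
....X......
....X......
....X......
....X......
....X......
....X......
...........
...........
...........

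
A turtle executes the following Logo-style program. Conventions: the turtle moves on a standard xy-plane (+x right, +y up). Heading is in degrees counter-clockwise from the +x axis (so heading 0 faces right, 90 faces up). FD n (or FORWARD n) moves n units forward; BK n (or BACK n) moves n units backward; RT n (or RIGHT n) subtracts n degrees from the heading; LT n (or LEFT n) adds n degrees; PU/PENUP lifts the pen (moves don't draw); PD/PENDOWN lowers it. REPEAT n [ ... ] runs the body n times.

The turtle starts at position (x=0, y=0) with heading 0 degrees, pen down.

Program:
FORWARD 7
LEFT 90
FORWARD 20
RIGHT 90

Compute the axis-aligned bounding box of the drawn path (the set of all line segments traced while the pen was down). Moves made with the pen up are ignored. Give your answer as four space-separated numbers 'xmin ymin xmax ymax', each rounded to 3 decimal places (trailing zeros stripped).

Executing turtle program step by step:
Start: pos=(0,0), heading=0, pen down
FD 7: (0,0) -> (7,0) [heading=0, draw]
LT 90: heading 0 -> 90
FD 20: (7,0) -> (7,20) [heading=90, draw]
RT 90: heading 90 -> 0
Final: pos=(7,20), heading=0, 2 segment(s) drawn

Segment endpoints: x in {0, 7, 7}, y in {0, 20}
xmin=0, ymin=0, xmax=7, ymax=20

Answer: 0 0 7 20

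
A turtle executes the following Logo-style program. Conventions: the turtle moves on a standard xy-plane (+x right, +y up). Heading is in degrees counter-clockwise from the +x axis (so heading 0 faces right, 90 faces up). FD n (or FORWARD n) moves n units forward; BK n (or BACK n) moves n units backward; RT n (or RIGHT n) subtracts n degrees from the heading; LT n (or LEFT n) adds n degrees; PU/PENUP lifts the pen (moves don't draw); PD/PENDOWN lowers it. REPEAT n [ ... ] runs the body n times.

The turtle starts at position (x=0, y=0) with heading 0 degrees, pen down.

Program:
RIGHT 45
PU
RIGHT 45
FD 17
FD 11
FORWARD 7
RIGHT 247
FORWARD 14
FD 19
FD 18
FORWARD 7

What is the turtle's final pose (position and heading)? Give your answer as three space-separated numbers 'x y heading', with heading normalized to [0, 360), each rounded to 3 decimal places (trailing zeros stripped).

Executing turtle program step by step:
Start: pos=(0,0), heading=0, pen down
RT 45: heading 0 -> 315
PU: pen up
RT 45: heading 315 -> 270
FD 17: (0,0) -> (0,-17) [heading=270, move]
FD 11: (0,-17) -> (0,-28) [heading=270, move]
FD 7: (0,-28) -> (0,-35) [heading=270, move]
RT 247: heading 270 -> 23
FD 14: (0,-35) -> (12.887,-29.53) [heading=23, move]
FD 19: (12.887,-29.53) -> (30.377,-22.106) [heading=23, move]
FD 18: (30.377,-22.106) -> (46.946,-15.073) [heading=23, move]
FD 7: (46.946,-15.073) -> (53.389,-12.338) [heading=23, move]
Final: pos=(53.389,-12.338), heading=23, 0 segment(s) drawn

Answer: 53.389 -12.338 23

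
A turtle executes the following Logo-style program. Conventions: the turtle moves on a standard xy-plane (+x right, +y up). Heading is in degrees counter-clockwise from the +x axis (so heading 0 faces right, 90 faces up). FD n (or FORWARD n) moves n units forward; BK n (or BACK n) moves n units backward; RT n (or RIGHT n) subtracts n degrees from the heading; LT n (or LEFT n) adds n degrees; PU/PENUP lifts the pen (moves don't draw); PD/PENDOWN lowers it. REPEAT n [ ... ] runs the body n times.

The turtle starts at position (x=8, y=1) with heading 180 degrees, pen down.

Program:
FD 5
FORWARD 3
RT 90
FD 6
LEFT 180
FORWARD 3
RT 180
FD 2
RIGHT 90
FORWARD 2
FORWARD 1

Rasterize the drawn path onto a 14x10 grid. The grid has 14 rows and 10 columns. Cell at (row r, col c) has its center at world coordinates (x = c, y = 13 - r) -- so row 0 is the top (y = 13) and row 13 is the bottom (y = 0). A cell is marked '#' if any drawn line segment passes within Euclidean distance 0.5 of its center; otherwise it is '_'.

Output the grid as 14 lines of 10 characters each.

Segment 0: (8,1) -> (3,1)
Segment 1: (3,1) -> (0,1)
Segment 2: (0,1) -> (0,7)
Segment 3: (0,7) -> (-0,4)
Segment 4: (-0,4) -> (-0,6)
Segment 5: (-0,6) -> (2,6)
Segment 6: (2,6) -> (3,6)

Answer: __________
__________
__________
__________
__________
__________
#_________
####______
#_________
#_________
#_________
#_________
#########_
__________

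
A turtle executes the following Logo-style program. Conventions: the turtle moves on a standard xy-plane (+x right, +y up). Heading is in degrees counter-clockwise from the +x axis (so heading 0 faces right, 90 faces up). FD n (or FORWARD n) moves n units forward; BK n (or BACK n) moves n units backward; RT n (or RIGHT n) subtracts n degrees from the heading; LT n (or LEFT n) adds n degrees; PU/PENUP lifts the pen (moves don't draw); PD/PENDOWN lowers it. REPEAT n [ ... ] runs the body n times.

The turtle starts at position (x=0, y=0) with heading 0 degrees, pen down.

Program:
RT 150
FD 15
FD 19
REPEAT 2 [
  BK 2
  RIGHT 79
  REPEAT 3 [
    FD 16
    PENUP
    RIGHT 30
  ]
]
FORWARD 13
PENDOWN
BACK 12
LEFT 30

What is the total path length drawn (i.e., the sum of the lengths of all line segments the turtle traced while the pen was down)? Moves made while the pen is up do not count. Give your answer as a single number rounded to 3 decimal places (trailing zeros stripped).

Executing turtle program step by step:
Start: pos=(0,0), heading=0, pen down
RT 150: heading 0 -> 210
FD 15: (0,0) -> (-12.99,-7.5) [heading=210, draw]
FD 19: (-12.99,-7.5) -> (-29.445,-17) [heading=210, draw]
REPEAT 2 [
  -- iteration 1/2 --
  BK 2: (-29.445,-17) -> (-27.713,-16) [heading=210, draw]
  RT 79: heading 210 -> 131
  REPEAT 3 [
    -- iteration 1/3 --
    FD 16: (-27.713,-16) -> (-38.21,-3.925) [heading=131, draw]
    PU: pen up
    RT 30: heading 131 -> 101
    -- iteration 2/3 --
    FD 16: (-38.21,-3.925) -> (-41.263,11.781) [heading=101, move]
    PU: pen up
    RT 30: heading 101 -> 71
    -- iteration 3/3 --
    FD 16: (-41.263,11.781) -> (-36.054,26.91) [heading=71, move]
    PU: pen up
    RT 30: heading 71 -> 41
  ]
  -- iteration 2/2 --
  BK 2: (-36.054,26.91) -> (-37.563,25.598) [heading=41, move]
  RT 79: heading 41 -> 322
  REPEAT 3 [
    -- iteration 1/3 --
    FD 16: (-37.563,25.598) -> (-24.955,15.747) [heading=322, move]
    PU: pen up
    RT 30: heading 322 -> 292
    -- iteration 2/3 --
    FD 16: (-24.955,15.747) -> (-18.961,0.912) [heading=292, move]
    PU: pen up
    RT 30: heading 292 -> 262
    -- iteration 3/3 --
    FD 16: (-18.961,0.912) -> (-21.188,-14.932) [heading=262, move]
    PU: pen up
    RT 30: heading 262 -> 232
  ]
]
FD 13: (-21.188,-14.932) -> (-29.192,-25.176) [heading=232, move]
PD: pen down
BK 12: (-29.192,-25.176) -> (-21.804,-15.72) [heading=232, draw]
LT 30: heading 232 -> 262
Final: pos=(-21.804,-15.72), heading=262, 5 segment(s) drawn

Segment lengths:
  seg 1: (0,0) -> (-12.99,-7.5), length = 15
  seg 2: (-12.99,-7.5) -> (-29.445,-17), length = 19
  seg 3: (-29.445,-17) -> (-27.713,-16), length = 2
  seg 4: (-27.713,-16) -> (-38.21,-3.925), length = 16
  seg 5: (-29.192,-25.176) -> (-21.804,-15.72), length = 12
Total = 64

Answer: 64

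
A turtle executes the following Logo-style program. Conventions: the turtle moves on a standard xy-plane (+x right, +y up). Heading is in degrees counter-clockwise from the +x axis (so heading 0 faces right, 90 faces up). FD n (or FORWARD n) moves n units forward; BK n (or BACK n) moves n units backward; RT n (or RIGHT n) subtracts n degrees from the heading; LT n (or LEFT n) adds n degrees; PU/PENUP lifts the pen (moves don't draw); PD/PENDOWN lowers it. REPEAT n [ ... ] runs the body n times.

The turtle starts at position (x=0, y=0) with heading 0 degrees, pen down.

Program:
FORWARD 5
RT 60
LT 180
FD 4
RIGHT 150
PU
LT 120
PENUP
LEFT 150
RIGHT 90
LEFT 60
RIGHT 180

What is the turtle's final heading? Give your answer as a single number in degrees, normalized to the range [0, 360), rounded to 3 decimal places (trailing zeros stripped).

Executing turtle program step by step:
Start: pos=(0,0), heading=0, pen down
FD 5: (0,0) -> (5,0) [heading=0, draw]
RT 60: heading 0 -> 300
LT 180: heading 300 -> 120
FD 4: (5,0) -> (3,3.464) [heading=120, draw]
RT 150: heading 120 -> 330
PU: pen up
LT 120: heading 330 -> 90
PU: pen up
LT 150: heading 90 -> 240
RT 90: heading 240 -> 150
LT 60: heading 150 -> 210
RT 180: heading 210 -> 30
Final: pos=(3,3.464), heading=30, 2 segment(s) drawn

Answer: 30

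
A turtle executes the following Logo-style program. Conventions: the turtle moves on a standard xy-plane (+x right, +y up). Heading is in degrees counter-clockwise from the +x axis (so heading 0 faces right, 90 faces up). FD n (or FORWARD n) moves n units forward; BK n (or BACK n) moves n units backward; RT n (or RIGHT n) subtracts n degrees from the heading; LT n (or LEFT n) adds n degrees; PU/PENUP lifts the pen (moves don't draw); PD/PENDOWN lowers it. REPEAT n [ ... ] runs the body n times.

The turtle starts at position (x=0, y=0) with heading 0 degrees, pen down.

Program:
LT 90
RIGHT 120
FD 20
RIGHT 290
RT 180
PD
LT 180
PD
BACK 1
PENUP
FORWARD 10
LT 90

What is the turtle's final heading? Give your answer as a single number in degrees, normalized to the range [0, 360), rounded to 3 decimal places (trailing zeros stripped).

Executing turtle program step by step:
Start: pos=(0,0), heading=0, pen down
LT 90: heading 0 -> 90
RT 120: heading 90 -> 330
FD 20: (0,0) -> (17.321,-10) [heading=330, draw]
RT 290: heading 330 -> 40
RT 180: heading 40 -> 220
PD: pen down
LT 180: heading 220 -> 40
PD: pen down
BK 1: (17.321,-10) -> (16.554,-10.643) [heading=40, draw]
PU: pen up
FD 10: (16.554,-10.643) -> (24.215,-4.215) [heading=40, move]
LT 90: heading 40 -> 130
Final: pos=(24.215,-4.215), heading=130, 2 segment(s) drawn

Answer: 130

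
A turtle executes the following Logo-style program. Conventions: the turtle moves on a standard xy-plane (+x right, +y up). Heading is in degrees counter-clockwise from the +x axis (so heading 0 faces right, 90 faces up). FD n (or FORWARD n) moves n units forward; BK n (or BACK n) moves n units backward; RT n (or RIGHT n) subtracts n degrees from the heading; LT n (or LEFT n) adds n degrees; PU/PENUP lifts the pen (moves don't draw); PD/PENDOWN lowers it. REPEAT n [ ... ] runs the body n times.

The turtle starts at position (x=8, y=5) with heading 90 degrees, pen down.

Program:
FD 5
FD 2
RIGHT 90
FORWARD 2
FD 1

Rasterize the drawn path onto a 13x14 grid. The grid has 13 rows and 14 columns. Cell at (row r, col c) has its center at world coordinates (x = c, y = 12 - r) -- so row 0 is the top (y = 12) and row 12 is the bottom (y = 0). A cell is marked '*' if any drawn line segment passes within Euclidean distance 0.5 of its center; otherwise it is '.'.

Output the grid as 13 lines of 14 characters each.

Segment 0: (8,5) -> (8,10)
Segment 1: (8,10) -> (8,12)
Segment 2: (8,12) -> (10,12)
Segment 3: (10,12) -> (11,12)

Answer: ........****..
........*.....
........*.....
........*.....
........*.....
........*.....
........*.....
........*.....
..............
..............
..............
..............
..............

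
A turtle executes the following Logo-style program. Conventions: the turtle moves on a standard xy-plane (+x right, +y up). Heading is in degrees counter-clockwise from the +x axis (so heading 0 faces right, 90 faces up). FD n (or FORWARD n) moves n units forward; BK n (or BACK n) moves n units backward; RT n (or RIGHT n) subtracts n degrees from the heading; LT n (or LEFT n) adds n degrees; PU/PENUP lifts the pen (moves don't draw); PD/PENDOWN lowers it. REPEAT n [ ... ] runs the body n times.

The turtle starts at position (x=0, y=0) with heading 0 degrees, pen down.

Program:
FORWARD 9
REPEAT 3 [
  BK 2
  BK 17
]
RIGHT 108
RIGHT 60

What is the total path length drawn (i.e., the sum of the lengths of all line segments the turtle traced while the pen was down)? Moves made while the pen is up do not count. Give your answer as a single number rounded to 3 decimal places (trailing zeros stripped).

Executing turtle program step by step:
Start: pos=(0,0), heading=0, pen down
FD 9: (0,0) -> (9,0) [heading=0, draw]
REPEAT 3 [
  -- iteration 1/3 --
  BK 2: (9,0) -> (7,0) [heading=0, draw]
  BK 17: (7,0) -> (-10,0) [heading=0, draw]
  -- iteration 2/3 --
  BK 2: (-10,0) -> (-12,0) [heading=0, draw]
  BK 17: (-12,0) -> (-29,0) [heading=0, draw]
  -- iteration 3/3 --
  BK 2: (-29,0) -> (-31,0) [heading=0, draw]
  BK 17: (-31,0) -> (-48,0) [heading=0, draw]
]
RT 108: heading 0 -> 252
RT 60: heading 252 -> 192
Final: pos=(-48,0), heading=192, 7 segment(s) drawn

Segment lengths:
  seg 1: (0,0) -> (9,0), length = 9
  seg 2: (9,0) -> (7,0), length = 2
  seg 3: (7,0) -> (-10,0), length = 17
  seg 4: (-10,0) -> (-12,0), length = 2
  seg 5: (-12,0) -> (-29,0), length = 17
  seg 6: (-29,0) -> (-31,0), length = 2
  seg 7: (-31,0) -> (-48,0), length = 17
Total = 66

Answer: 66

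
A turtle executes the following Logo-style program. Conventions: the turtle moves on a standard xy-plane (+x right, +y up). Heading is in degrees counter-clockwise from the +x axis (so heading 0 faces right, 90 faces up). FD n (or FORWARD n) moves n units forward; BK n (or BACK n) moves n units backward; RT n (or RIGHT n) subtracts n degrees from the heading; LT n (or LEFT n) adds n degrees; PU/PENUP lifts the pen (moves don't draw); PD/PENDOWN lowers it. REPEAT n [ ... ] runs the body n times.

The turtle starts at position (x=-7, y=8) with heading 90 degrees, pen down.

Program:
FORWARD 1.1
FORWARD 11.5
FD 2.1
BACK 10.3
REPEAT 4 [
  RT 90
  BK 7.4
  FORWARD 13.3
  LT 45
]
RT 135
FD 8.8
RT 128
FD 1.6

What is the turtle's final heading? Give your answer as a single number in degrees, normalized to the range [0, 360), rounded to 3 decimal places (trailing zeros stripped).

Executing turtle program step by step:
Start: pos=(-7,8), heading=90, pen down
FD 1.1: (-7,8) -> (-7,9.1) [heading=90, draw]
FD 11.5: (-7,9.1) -> (-7,20.6) [heading=90, draw]
FD 2.1: (-7,20.6) -> (-7,22.7) [heading=90, draw]
BK 10.3: (-7,22.7) -> (-7,12.4) [heading=90, draw]
REPEAT 4 [
  -- iteration 1/4 --
  RT 90: heading 90 -> 0
  BK 7.4: (-7,12.4) -> (-14.4,12.4) [heading=0, draw]
  FD 13.3: (-14.4,12.4) -> (-1.1,12.4) [heading=0, draw]
  LT 45: heading 0 -> 45
  -- iteration 2/4 --
  RT 90: heading 45 -> 315
  BK 7.4: (-1.1,12.4) -> (-6.333,17.633) [heading=315, draw]
  FD 13.3: (-6.333,17.633) -> (3.072,8.228) [heading=315, draw]
  LT 45: heading 315 -> 0
  -- iteration 3/4 --
  RT 90: heading 0 -> 270
  BK 7.4: (3.072,8.228) -> (3.072,15.628) [heading=270, draw]
  FD 13.3: (3.072,15.628) -> (3.072,2.328) [heading=270, draw]
  LT 45: heading 270 -> 315
  -- iteration 4/4 --
  RT 90: heading 315 -> 225
  BK 7.4: (3.072,2.328) -> (8.305,7.561) [heading=225, draw]
  FD 13.3: (8.305,7.561) -> (-1.1,-1.844) [heading=225, draw]
  LT 45: heading 225 -> 270
]
RT 135: heading 270 -> 135
FD 8.8: (-1.1,-1.844) -> (-7.323,4.379) [heading=135, draw]
RT 128: heading 135 -> 7
FD 1.6: (-7.323,4.379) -> (-5.734,4.574) [heading=7, draw]
Final: pos=(-5.734,4.574), heading=7, 14 segment(s) drawn

Answer: 7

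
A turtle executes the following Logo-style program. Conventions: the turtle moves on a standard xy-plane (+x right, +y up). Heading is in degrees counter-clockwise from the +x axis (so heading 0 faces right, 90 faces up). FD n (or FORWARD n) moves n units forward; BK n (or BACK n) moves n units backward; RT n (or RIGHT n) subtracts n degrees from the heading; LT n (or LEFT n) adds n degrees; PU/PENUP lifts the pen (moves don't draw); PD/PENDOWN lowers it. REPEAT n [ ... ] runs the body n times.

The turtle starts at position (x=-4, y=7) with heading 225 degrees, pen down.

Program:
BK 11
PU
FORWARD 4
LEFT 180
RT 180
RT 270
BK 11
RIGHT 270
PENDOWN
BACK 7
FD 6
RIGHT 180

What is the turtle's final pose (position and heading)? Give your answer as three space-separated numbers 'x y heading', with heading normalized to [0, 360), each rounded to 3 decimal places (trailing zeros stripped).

Executing turtle program step by step:
Start: pos=(-4,7), heading=225, pen down
BK 11: (-4,7) -> (3.778,14.778) [heading=225, draw]
PU: pen up
FD 4: (3.778,14.778) -> (0.95,11.95) [heading=225, move]
LT 180: heading 225 -> 45
RT 180: heading 45 -> 225
RT 270: heading 225 -> 315
BK 11: (0.95,11.95) -> (-6.828,19.728) [heading=315, move]
RT 270: heading 315 -> 45
PD: pen down
BK 7: (-6.828,19.728) -> (-11.778,14.778) [heading=45, draw]
FD 6: (-11.778,14.778) -> (-7.536,19.021) [heading=45, draw]
RT 180: heading 45 -> 225
Final: pos=(-7.536,19.021), heading=225, 3 segment(s) drawn

Answer: -7.536 19.021 225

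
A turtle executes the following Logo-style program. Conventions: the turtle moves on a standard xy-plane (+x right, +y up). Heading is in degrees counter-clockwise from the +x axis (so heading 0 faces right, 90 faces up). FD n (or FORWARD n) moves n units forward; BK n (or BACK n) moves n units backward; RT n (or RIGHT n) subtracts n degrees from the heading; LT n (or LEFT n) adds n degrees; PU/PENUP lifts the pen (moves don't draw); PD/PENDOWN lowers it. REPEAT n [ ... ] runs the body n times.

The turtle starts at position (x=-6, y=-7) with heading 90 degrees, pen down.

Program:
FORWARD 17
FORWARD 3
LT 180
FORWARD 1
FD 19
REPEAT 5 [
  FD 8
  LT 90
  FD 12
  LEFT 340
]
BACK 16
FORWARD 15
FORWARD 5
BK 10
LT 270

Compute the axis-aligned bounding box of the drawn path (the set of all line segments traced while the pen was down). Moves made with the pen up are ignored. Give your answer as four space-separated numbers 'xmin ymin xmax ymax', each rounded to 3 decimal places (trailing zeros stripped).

Answer: -8.699 -17.736 22.764 14.31

Derivation:
Executing turtle program step by step:
Start: pos=(-6,-7), heading=90, pen down
FD 17: (-6,-7) -> (-6,10) [heading=90, draw]
FD 3: (-6,10) -> (-6,13) [heading=90, draw]
LT 180: heading 90 -> 270
FD 1: (-6,13) -> (-6,12) [heading=270, draw]
FD 19: (-6,12) -> (-6,-7) [heading=270, draw]
REPEAT 5 [
  -- iteration 1/5 --
  FD 8: (-6,-7) -> (-6,-15) [heading=270, draw]
  LT 90: heading 270 -> 0
  FD 12: (-6,-15) -> (6,-15) [heading=0, draw]
  LT 340: heading 0 -> 340
  -- iteration 2/5 --
  FD 8: (6,-15) -> (13.518,-17.736) [heading=340, draw]
  LT 90: heading 340 -> 70
  FD 12: (13.518,-17.736) -> (17.622,-6.46) [heading=70, draw]
  LT 340: heading 70 -> 50
  -- iteration 3/5 --
  FD 8: (17.622,-6.46) -> (22.764,-0.331) [heading=50, draw]
  LT 90: heading 50 -> 140
  FD 12: (22.764,-0.331) -> (13.572,7.382) [heading=140, draw]
  LT 340: heading 140 -> 120
  -- iteration 4/5 --
  FD 8: (13.572,7.382) -> (9.572,14.31) [heading=120, draw]
  LT 90: heading 120 -> 210
  FD 12: (9.572,14.31) -> (-0.821,8.31) [heading=210, draw]
  LT 340: heading 210 -> 190
  -- iteration 5/5 --
  FD 8: (-0.821,8.31) -> (-8.699,6.921) [heading=190, draw]
  LT 90: heading 190 -> 280
  FD 12: (-8.699,6.921) -> (-6.615,-4.897) [heading=280, draw]
  LT 340: heading 280 -> 260
]
BK 16: (-6.615,-4.897) -> (-3.837,10.86) [heading=260, draw]
FD 15: (-3.837,10.86) -> (-6.442,-3.912) [heading=260, draw]
FD 5: (-6.442,-3.912) -> (-7.31,-8.836) [heading=260, draw]
BK 10: (-7.31,-8.836) -> (-5.574,1.012) [heading=260, draw]
LT 270: heading 260 -> 170
Final: pos=(-5.574,1.012), heading=170, 18 segment(s) drawn

Segment endpoints: x in {-8.699, -7.31, -6.615, -6.442, -6, -6, -6, -6, -5.574, -3.837, -0.821, 6, 9.572, 13.518, 13.572, 17.622, 22.764}, y in {-17.736, -15, -15, -8.836, -7, -6.46, -4.897, -3.912, -0.331, 1.012, 6.921, 7.382, 8.31, 10, 10.86, 12, 13, 14.31}
xmin=-8.699, ymin=-17.736, xmax=22.764, ymax=14.31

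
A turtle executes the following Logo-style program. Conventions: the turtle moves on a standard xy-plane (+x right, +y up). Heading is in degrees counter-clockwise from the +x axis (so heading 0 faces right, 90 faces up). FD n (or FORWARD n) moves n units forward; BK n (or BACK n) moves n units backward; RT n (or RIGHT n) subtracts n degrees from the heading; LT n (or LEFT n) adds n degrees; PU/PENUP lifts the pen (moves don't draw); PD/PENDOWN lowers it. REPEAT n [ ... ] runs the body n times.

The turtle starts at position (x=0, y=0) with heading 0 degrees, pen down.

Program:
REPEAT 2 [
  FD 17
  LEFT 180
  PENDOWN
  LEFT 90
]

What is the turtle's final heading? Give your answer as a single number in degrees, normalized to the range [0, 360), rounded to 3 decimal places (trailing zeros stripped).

Executing turtle program step by step:
Start: pos=(0,0), heading=0, pen down
REPEAT 2 [
  -- iteration 1/2 --
  FD 17: (0,0) -> (17,0) [heading=0, draw]
  LT 180: heading 0 -> 180
  PD: pen down
  LT 90: heading 180 -> 270
  -- iteration 2/2 --
  FD 17: (17,0) -> (17,-17) [heading=270, draw]
  LT 180: heading 270 -> 90
  PD: pen down
  LT 90: heading 90 -> 180
]
Final: pos=(17,-17), heading=180, 2 segment(s) drawn

Answer: 180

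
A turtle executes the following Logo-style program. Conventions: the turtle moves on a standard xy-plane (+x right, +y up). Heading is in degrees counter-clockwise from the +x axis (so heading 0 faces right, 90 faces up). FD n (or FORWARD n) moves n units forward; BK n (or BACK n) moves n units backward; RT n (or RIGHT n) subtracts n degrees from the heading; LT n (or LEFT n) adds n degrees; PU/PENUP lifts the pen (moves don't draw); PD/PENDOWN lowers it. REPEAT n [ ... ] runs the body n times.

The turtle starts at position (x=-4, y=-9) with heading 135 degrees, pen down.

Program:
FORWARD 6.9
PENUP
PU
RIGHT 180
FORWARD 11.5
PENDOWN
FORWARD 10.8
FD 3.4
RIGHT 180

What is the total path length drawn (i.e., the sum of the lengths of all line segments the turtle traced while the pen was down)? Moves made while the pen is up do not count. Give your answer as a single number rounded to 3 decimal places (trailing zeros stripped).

Answer: 21.1

Derivation:
Executing turtle program step by step:
Start: pos=(-4,-9), heading=135, pen down
FD 6.9: (-4,-9) -> (-8.879,-4.121) [heading=135, draw]
PU: pen up
PU: pen up
RT 180: heading 135 -> 315
FD 11.5: (-8.879,-4.121) -> (-0.747,-12.253) [heading=315, move]
PD: pen down
FD 10.8: (-0.747,-12.253) -> (6.889,-19.889) [heading=315, draw]
FD 3.4: (6.889,-19.889) -> (9.294,-22.294) [heading=315, draw]
RT 180: heading 315 -> 135
Final: pos=(9.294,-22.294), heading=135, 3 segment(s) drawn

Segment lengths:
  seg 1: (-4,-9) -> (-8.879,-4.121), length = 6.9
  seg 2: (-0.747,-12.253) -> (6.889,-19.889), length = 10.8
  seg 3: (6.889,-19.889) -> (9.294,-22.294), length = 3.4
Total = 21.1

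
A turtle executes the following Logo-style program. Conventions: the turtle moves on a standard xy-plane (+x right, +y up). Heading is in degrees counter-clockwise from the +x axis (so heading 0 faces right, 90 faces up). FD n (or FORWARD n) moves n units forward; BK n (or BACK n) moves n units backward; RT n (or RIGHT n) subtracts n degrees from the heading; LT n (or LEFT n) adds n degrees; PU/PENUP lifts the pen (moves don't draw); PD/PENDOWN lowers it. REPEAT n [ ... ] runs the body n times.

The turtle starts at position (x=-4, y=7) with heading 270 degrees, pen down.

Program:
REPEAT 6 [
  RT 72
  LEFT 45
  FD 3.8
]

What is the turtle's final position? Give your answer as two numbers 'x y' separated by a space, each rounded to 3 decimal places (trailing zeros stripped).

Executing turtle program step by step:
Start: pos=(-4,7), heading=270, pen down
REPEAT 6 [
  -- iteration 1/6 --
  RT 72: heading 270 -> 198
  LT 45: heading 198 -> 243
  FD 3.8: (-4,7) -> (-5.725,3.614) [heading=243, draw]
  -- iteration 2/6 --
  RT 72: heading 243 -> 171
  LT 45: heading 171 -> 216
  FD 3.8: (-5.725,3.614) -> (-8.799,1.381) [heading=216, draw]
  -- iteration 3/6 --
  RT 72: heading 216 -> 144
  LT 45: heading 144 -> 189
  FD 3.8: (-8.799,1.381) -> (-12.553,0.786) [heading=189, draw]
  -- iteration 4/6 --
  RT 72: heading 189 -> 117
  LT 45: heading 117 -> 162
  FD 3.8: (-12.553,0.786) -> (-16.167,1.96) [heading=162, draw]
  -- iteration 5/6 --
  RT 72: heading 162 -> 90
  LT 45: heading 90 -> 135
  FD 3.8: (-16.167,1.96) -> (-18.854,4.647) [heading=135, draw]
  -- iteration 6/6 --
  RT 72: heading 135 -> 63
  LT 45: heading 63 -> 108
  FD 3.8: (-18.854,4.647) -> (-20.028,8.261) [heading=108, draw]
]
Final: pos=(-20.028,8.261), heading=108, 6 segment(s) drawn

Answer: -20.028 8.261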